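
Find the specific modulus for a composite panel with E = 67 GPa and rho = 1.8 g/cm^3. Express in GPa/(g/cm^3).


Specific stiffness = E/rho = 67/1.8 = 37.2 GPa/(g/cm^3)

37.2 GPa/(g/cm^3)


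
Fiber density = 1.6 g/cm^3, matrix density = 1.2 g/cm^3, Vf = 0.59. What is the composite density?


rho_c = rho_f*Vf + rho_m*(1-Vf) = 1.6*0.59 + 1.2*0.41 = 1.436 g/cm^3

1.436 g/cm^3


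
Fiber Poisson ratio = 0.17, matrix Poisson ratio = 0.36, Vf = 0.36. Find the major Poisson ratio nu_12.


nu_12 = nu_f*Vf + nu_m*(1-Vf) = 0.17*0.36 + 0.36*0.64 = 0.2916

0.2916


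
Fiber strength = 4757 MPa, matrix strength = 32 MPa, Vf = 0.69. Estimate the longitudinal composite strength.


sigma_1 = sigma_f*Vf + sigma_m*(1-Vf) = 4757*0.69 + 32*0.31 = 3292.3 MPa

3292.3 MPa


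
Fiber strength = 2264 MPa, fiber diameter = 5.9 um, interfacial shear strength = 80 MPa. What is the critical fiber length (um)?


Lc = sigma_f * d / (2 * tau_i) = 2264 * 5.9 / (2 * 80) = 83.5 um

83.5 um


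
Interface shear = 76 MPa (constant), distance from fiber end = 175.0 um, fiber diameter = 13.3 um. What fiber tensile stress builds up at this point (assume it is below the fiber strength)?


Force balance: sigma_f * (pi*d^2/4) = tau * (pi*d) * x  ->  sigma_f = 4 * tau * x / d
sigma_f = 4 * 76 * 175.0 / 13.3 = 4000.0 MPa

4000.0 MPa


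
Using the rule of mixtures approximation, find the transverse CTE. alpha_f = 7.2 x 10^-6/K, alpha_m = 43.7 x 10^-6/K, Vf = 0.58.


alpha_2 = alpha_f*Vf + alpha_m*(1-Vf) = 7.2*0.58 + 43.7*0.42 = 22.5 x 10^-6/K

22.5 x 10^-6/K


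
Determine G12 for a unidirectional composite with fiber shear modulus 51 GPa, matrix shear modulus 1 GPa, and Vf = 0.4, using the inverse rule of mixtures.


1/G12 = Vf/Gf + (1-Vf)/Gm = 0.4/51 + 0.6/1
G12 = 1.65 GPa

1.65 GPa


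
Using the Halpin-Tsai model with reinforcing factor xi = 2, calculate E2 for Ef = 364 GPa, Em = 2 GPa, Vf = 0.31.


eta = (Ef/Em - 1)/(Ef/Em + xi) = (182.0 - 1)/(182.0 + 2) = 0.9837
E2 = Em*(1+xi*eta*Vf)/(1-eta*Vf) = 4.63 GPa

4.63 GPa


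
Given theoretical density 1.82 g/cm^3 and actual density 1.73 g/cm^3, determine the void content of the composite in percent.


Void% = (rho_theo - rho_actual)/rho_theo * 100 = (1.82 - 1.73)/1.82 * 100 = 4.95%

4.95%


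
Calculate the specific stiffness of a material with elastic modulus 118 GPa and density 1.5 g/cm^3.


Specific stiffness = E/rho = 118/1.5 = 78.7 GPa/(g/cm^3)

78.7 GPa/(g/cm^3)


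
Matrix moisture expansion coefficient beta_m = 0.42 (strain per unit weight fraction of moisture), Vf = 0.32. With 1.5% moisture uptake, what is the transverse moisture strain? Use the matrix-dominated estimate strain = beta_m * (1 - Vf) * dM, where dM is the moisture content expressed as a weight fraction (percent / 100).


dM = 1.5/100 = 0.015
strain = beta_m * (1-Vf) * dM = 0.42 * 0.68 * 0.015 = 0.004284

0.004284


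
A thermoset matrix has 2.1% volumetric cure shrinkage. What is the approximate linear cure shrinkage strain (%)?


Linear shrinkage ≈ vol_shrink/3 = 2.1/3 = 0.7%

0.7%


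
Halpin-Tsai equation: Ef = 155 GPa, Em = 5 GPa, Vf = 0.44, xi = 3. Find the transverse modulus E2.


eta = (Ef/Em - 1)/(Ef/Em + xi) = (31.0 - 1)/(31.0 + 3) = 0.8824
E2 = Em*(1+xi*eta*Vf)/(1-eta*Vf) = 17.69 GPa

17.69 GPa


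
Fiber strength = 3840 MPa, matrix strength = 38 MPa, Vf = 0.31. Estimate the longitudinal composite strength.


sigma_1 = sigma_f*Vf + sigma_m*(1-Vf) = 3840*0.31 + 38*0.69 = 1216.6 MPa

1216.6 MPa


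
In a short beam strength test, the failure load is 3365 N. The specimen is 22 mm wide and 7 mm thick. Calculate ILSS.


ILSS = 3F/(4bh) = 3*3365/(4*22*7) = 16.39 MPa

16.39 MPa


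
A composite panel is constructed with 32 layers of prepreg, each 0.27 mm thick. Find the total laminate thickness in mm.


h = n * t_ply = 32 * 0.27 = 8.64 mm

8.64 mm


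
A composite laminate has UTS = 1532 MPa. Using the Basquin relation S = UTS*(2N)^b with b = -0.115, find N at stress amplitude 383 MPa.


N = 0.5 * (S/UTS)^(1/b) = 0.5 * (383/1532)^(1/-0.115) = 85955.6199 cycles

85955.6199 cycles


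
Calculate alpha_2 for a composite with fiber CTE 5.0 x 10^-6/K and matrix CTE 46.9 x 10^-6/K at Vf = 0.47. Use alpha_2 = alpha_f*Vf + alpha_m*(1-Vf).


alpha_2 = alpha_f*Vf + alpha_m*(1-Vf) = 5.0*0.47 + 46.9*0.53 = 27.2 x 10^-6/K

27.2 x 10^-6/K


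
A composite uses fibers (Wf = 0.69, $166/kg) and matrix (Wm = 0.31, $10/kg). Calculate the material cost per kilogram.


Cost = cost_f*Wf + cost_m*Wm = 166*0.69 + 10*0.31 = $117.64/kg

$117.64/kg


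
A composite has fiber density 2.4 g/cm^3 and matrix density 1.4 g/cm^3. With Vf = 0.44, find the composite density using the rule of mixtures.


rho_c = rho_f*Vf + rho_m*(1-Vf) = 2.4*0.44 + 1.4*0.56 = 1.84 g/cm^3

1.84 g/cm^3


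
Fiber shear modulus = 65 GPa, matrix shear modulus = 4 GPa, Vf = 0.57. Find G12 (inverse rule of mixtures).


1/G12 = Vf/Gf + (1-Vf)/Gm = 0.57/65 + 0.43/4
G12 = 8.6 GPa

8.6 GPa


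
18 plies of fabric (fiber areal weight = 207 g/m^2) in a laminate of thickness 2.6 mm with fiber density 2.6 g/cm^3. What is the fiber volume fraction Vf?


Vf = n * FAW / (rho_f * h * 1000) = 18 * 207 / (2.6 * 2.6 * 1000) = 0.5512

0.5512


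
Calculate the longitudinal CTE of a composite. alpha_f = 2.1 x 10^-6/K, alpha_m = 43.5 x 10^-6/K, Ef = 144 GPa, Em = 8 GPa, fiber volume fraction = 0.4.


E1 = Ef*Vf + Em*(1-Vf) = 62.4
alpha_1 = (alpha_f*Ef*Vf + alpha_m*Em*(1-Vf))/E1 = 5.28 x 10^-6/K

5.28 x 10^-6/K


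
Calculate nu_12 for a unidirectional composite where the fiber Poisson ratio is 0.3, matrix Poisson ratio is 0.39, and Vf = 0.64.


nu_12 = nu_f*Vf + nu_m*(1-Vf) = 0.3*0.64 + 0.39*0.36 = 0.3324

0.3324


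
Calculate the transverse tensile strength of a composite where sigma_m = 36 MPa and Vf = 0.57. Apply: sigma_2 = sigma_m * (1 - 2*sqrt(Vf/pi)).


factor = 1 - 2*sqrt(0.57/pi) = 0.1481
sigma_2 = 36 * 0.1481 = 5.33 MPa

5.33 MPa


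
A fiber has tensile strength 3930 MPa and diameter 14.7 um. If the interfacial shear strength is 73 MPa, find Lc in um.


Lc = sigma_f * d / (2 * tau_i) = 3930 * 14.7 / (2 * 73) = 395.7 um

395.7 um


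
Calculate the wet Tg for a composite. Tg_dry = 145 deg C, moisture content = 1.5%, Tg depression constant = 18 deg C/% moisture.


Tg_wet = Tg_dry - k*moisture = 145 - 18*1.5 = 118.0 deg C

118.0 deg C


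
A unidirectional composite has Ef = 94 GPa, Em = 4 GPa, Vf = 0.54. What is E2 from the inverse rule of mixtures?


1/E2 = Vf/Ef + (1-Vf)/Em = 0.54/94 + 0.46/4
E2 = 8.28 GPa

8.28 GPa


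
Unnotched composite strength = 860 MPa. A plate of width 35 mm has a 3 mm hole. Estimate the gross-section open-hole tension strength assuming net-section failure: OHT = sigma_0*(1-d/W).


OHT = sigma_0*(1-d/W) = 860*(1-3/35) = 786.3 MPa

786.3 MPa


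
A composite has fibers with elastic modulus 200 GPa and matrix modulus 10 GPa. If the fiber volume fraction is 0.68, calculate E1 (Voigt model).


E1 = Ef*Vf + Em*(1-Vf) = 200*0.68 + 10*0.32 = 139.2 GPa

139.2 GPa


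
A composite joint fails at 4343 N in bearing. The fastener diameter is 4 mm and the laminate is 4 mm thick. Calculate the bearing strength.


sigma_br = F/(d*h) = 4343/(4*4) = 271.4 MPa

271.4 MPa


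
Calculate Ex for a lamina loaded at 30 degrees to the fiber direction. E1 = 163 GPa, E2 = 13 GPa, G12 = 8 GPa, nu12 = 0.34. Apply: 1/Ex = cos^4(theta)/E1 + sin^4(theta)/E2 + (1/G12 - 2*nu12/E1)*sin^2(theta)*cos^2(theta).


cos^4(30) = 0.5625, sin^4(30) = 0.0625, sin^2(30)*cos^2(30) = 0.1875
1/G12 - 2*nu12/E1 = 1/8 - 2*0.34/163 = 0.120828 GPa^-1
1/Ex = 0.5625/163 + 0.0625/13 + 0.120828*0.1875 = 0.0309139 GPa^-1
Ex = 32.35 GPa

32.35 GPa


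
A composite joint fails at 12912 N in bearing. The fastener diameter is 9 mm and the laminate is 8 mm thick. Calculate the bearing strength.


sigma_br = F/(d*h) = 12912/(9*8) = 179.3 MPa

179.3 MPa


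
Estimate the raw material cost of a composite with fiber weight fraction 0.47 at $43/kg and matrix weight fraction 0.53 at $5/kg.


Cost = cost_f*Wf + cost_m*Wm = 43*0.47 + 5*0.53 = $22.86/kg

$22.86/kg


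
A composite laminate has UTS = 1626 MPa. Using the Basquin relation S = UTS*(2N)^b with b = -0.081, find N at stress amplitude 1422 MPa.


N = 0.5 * (S/UTS)^(1/b) = 0.5 * (1422/1626)^(1/-0.081) = 2.6167 cycles

2.6167 cycles


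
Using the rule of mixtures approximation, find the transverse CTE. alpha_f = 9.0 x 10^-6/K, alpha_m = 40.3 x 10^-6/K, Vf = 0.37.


alpha_2 = alpha_f*Vf + alpha_m*(1-Vf) = 9.0*0.37 + 40.3*0.63 = 28.7 x 10^-6/K

28.7 x 10^-6/K


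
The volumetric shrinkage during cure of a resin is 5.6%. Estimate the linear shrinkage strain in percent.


Linear shrinkage ≈ vol_shrink/3 = 5.6/3 = 1.867%

1.867%


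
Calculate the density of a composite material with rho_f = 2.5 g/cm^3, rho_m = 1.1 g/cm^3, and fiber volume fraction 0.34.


rho_c = rho_f*Vf + rho_m*(1-Vf) = 2.5*0.34 + 1.1*0.66 = 1.576 g/cm^3

1.576 g/cm^3


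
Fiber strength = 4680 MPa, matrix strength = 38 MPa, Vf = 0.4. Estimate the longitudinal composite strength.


sigma_1 = sigma_f*Vf + sigma_m*(1-Vf) = 4680*0.4 + 38*0.6 = 1894.8 MPa

1894.8 MPa


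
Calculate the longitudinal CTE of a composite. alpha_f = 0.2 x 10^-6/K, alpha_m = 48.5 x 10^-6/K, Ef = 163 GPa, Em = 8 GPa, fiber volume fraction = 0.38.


E1 = Ef*Vf + Em*(1-Vf) = 66.9
alpha_1 = (alpha_f*Ef*Vf + alpha_m*Em*(1-Vf))/E1 = 3.78 x 10^-6/K

3.78 x 10^-6/K


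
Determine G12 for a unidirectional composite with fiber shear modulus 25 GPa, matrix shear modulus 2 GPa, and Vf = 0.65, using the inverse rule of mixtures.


1/G12 = Vf/Gf + (1-Vf)/Gm = 0.65/25 + 0.35/2
G12 = 4.98 GPa

4.98 GPa


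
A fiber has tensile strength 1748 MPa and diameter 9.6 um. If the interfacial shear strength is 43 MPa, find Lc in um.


Lc = sigma_f * d / (2 * tau_i) = 1748 * 9.6 / (2 * 43) = 195.1 um

195.1 um


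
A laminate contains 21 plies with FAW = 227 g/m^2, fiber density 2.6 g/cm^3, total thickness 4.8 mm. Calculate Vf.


Vf = n * FAW / (rho_f * h * 1000) = 21 * 227 / (2.6 * 4.8 * 1000) = 0.382

0.382


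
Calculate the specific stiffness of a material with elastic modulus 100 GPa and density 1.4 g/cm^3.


Specific stiffness = E/rho = 100/1.4 = 71.4 GPa/(g/cm^3)

71.4 GPa/(g/cm^3)


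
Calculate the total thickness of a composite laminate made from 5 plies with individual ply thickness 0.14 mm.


h = n * t_ply = 5 * 0.14 = 0.7 mm

0.7 mm


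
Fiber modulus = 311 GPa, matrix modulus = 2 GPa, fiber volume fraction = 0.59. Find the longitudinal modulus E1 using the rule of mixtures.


E1 = Ef*Vf + Em*(1-Vf) = 311*0.59 + 2*0.41 = 184.31 GPa

184.31 GPa


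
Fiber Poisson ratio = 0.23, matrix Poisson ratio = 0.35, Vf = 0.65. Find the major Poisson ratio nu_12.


nu_12 = nu_f*Vf + nu_m*(1-Vf) = 0.23*0.65 + 0.35*0.35 = 0.272

0.272


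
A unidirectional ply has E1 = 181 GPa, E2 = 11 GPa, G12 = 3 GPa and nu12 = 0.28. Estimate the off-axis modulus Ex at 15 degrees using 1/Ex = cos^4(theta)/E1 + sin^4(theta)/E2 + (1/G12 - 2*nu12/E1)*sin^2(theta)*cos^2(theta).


cos^4(15) = 0.870513, sin^4(15) = 0.004487, sin^2(15)*cos^2(15) = 0.0625
1/G12 - 2*nu12/E1 = 1/3 - 2*0.28/181 = 0.330239 GPa^-1
1/Ex = 0.870513/181 + 0.004487/11 + 0.330239*0.0625 = 0.0258574 GPa^-1
Ex = 38.67 GPa

38.67 GPa


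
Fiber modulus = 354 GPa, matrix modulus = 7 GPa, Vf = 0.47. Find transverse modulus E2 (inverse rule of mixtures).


1/E2 = Vf/Ef + (1-Vf)/Em = 0.47/354 + 0.53/7
E2 = 12.98 GPa

12.98 GPa


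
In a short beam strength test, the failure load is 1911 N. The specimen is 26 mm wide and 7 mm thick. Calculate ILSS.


ILSS = 3F/(4bh) = 3*1911/(4*26*7) = 7.88 MPa

7.88 MPa


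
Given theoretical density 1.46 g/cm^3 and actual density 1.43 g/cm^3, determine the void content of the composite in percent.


Void% = (rho_theo - rho_actual)/rho_theo * 100 = (1.46 - 1.43)/1.46 * 100 = 2.05%

2.05%


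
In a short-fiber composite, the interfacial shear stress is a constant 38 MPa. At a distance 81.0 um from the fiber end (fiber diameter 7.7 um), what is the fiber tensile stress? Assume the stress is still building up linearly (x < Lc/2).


Force balance: sigma_f * (pi*d^2/4) = tau * (pi*d) * x  ->  sigma_f = 4 * tau * x / d
sigma_f = 4 * 38 * 81.0 / 7.7 = 1599.0 MPa

1599.0 MPa


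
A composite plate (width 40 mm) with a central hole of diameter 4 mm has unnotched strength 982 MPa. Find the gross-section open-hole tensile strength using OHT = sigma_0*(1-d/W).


OHT = sigma_0*(1-d/W) = 982*(1-4/40) = 883.8 MPa

883.8 MPa


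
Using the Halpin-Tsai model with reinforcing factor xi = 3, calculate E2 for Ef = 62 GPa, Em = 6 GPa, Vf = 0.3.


eta = (Ef/Em - 1)/(Ef/Em + xi) = (10.3333 - 1)/(10.3333 + 3) = 0.7
E2 = Em*(1+xi*eta*Vf)/(1-eta*Vf) = 12.38 GPa

12.38 GPa


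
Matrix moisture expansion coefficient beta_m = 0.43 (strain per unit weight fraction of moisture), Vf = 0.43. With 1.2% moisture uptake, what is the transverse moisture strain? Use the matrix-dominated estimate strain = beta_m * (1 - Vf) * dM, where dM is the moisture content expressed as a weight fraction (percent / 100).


dM = 1.2/100 = 0.012
strain = beta_m * (1-Vf) * dM = 0.43 * 0.57 * 0.012 = 0.0029412

0.0029412


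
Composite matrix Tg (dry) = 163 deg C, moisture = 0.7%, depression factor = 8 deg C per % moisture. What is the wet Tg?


Tg_wet = Tg_dry - k*moisture = 163 - 8*0.7 = 157.4 deg C

157.4 deg C


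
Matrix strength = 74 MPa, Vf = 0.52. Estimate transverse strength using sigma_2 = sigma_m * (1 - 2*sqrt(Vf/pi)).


factor = 1 - 2*sqrt(0.52/pi) = 0.1863
sigma_2 = 74 * 0.1863 = 13.79 MPa

13.79 MPa


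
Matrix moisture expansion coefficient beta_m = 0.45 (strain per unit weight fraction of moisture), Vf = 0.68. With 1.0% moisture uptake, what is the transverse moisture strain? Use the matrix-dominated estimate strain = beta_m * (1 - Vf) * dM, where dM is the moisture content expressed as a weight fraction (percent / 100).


dM = 1.0/100 = 0.01
strain = beta_m * (1-Vf) * dM = 0.45 * 0.32 * 0.01 = 0.00144

0.00144


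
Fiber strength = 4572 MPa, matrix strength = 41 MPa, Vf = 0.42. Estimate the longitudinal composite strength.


sigma_1 = sigma_f*Vf + sigma_m*(1-Vf) = 4572*0.42 + 41*0.58 = 1944.0 MPa

1944.0 MPa


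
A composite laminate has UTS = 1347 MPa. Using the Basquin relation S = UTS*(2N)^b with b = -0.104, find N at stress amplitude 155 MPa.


N = 0.5 * (S/UTS)^(1/b) = 0.5 * (155/1347)^(1/-0.104) = 5.3476e+08 cycles

5.3476e+08 cycles


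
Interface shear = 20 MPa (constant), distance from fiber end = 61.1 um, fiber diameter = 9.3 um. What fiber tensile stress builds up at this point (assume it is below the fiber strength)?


Force balance: sigma_f * (pi*d^2/4) = tau * (pi*d) * x  ->  sigma_f = 4 * tau * x / d
sigma_f = 4 * 20 * 61.1 / 9.3 = 525.6 MPa

525.6 MPa


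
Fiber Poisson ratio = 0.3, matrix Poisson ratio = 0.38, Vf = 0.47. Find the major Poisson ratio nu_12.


nu_12 = nu_f*Vf + nu_m*(1-Vf) = 0.3*0.47 + 0.38*0.53 = 0.3424

0.3424


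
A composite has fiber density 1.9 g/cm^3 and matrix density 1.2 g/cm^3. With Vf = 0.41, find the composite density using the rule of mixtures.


rho_c = rho_f*Vf + rho_m*(1-Vf) = 1.9*0.41 + 1.2*0.59 = 1.487 g/cm^3

1.487 g/cm^3


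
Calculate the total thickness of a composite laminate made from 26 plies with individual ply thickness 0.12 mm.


h = n * t_ply = 26 * 0.12 = 3.12 mm

3.12 mm


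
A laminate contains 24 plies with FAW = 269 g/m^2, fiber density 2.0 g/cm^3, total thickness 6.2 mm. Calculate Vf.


Vf = n * FAW / (rho_f * h * 1000) = 24 * 269 / (2.0 * 6.2 * 1000) = 0.5206

0.5206


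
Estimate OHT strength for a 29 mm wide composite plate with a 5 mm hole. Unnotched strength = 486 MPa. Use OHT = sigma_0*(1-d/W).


OHT = sigma_0*(1-d/W) = 486*(1-5/29) = 402.2 MPa

402.2 MPa


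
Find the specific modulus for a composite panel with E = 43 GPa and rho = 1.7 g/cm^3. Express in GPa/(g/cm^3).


Specific stiffness = E/rho = 43/1.7 = 25.3 GPa/(g/cm^3)

25.3 GPa/(g/cm^3)


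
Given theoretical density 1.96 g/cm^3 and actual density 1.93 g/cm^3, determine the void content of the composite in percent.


Void% = (rho_theo - rho_actual)/rho_theo * 100 = (1.96 - 1.93)/1.96 * 100 = 1.53%

1.53%


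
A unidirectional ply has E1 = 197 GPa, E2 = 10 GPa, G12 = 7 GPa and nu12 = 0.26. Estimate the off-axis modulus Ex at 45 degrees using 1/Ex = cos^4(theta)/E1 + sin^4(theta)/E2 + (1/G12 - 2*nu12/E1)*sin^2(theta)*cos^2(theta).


cos^4(45) = 0.25, sin^4(45) = 0.25, sin^2(45)*cos^2(45) = 0.25
1/G12 - 2*nu12/E1 = 1/7 - 2*0.26/197 = 0.140218 GPa^-1
1/Ex = 0.25/197 + 0.25/10 + 0.140218*0.25 = 0.0613234 GPa^-1
Ex = 16.31 GPa

16.31 GPa


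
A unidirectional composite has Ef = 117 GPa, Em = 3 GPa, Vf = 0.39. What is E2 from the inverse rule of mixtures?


1/E2 = Vf/Ef + (1-Vf)/Em = 0.39/117 + 0.61/3
E2 = 4.84 GPa

4.84 GPa


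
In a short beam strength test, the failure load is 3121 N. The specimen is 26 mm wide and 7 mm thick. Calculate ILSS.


ILSS = 3F/(4bh) = 3*3121/(4*26*7) = 12.86 MPa

12.86 MPa


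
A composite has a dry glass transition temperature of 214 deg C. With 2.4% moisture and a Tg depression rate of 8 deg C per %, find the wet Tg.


Tg_wet = Tg_dry - k*moisture = 214 - 8*2.4 = 194.8 deg C

194.8 deg C


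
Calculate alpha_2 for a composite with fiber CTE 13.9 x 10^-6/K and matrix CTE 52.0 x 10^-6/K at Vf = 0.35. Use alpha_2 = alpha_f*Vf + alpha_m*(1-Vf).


alpha_2 = alpha_f*Vf + alpha_m*(1-Vf) = 13.9*0.35 + 52.0*0.65 = 38.7 x 10^-6/K

38.7 x 10^-6/K


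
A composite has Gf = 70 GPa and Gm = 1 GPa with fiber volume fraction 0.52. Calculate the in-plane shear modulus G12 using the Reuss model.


1/G12 = Vf/Gf + (1-Vf)/Gm = 0.52/70 + 0.48/1
G12 = 2.05 GPa

2.05 GPa


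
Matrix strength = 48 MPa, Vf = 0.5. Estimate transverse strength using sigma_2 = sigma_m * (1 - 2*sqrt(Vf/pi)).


factor = 1 - 2*sqrt(0.5/pi) = 0.2021
sigma_2 = 48 * 0.2021 = 9.7 MPa

9.7 MPa


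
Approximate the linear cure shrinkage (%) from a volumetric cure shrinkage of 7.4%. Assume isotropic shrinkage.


Linear shrinkage ≈ vol_shrink/3 = 7.4/3 = 2.467%

2.467%


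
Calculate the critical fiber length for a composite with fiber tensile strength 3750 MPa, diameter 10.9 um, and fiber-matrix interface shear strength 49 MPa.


Lc = sigma_f * d / (2 * tau_i) = 3750 * 10.9 / (2 * 49) = 417.1 um

417.1 um


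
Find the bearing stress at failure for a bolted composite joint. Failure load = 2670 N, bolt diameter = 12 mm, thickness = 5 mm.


sigma_br = F/(d*h) = 2670/(12*5) = 44.5 MPa

44.5 MPa


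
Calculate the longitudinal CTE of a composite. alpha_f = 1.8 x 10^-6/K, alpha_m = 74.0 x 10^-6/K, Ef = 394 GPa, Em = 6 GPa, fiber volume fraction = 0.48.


E1 = Ef*Vf + Em*(1-Vf) = 192.24
alpha_1 = (alpha_f*Ef*Vf + alpha_m*Em*(1-Vf))/E1 = 2.97 x 10^-6/K

2.97 x 10^-6/K


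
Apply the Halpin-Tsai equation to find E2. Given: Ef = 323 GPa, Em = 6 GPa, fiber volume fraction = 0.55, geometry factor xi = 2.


eta = (Ef/Em - 1)/(Ef/Em + xi) = (53.8333 - 1)/(53.8333 + 2) = 0.9463
E2 = Em*(1+xi*eta*Vf)/(1-eta*Vf) = 25.54 GPa

25.54 GPa


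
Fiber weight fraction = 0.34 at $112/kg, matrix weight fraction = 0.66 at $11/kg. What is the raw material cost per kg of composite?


Cost = cost_f*Wf + cost_m*Wm = 112*0.34 + 11*0.66 = $45.34/kg

$45.34/kg


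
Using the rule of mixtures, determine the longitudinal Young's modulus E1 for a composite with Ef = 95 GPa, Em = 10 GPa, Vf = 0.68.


E1 = Ef*Vf + Em*(1-Vf) = 95*0.68 + 10*0.32 = 67.8 GPa

67.8 GPa


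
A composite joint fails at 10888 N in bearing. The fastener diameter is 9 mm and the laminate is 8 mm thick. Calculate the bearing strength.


sigma_br = F/(d*h) = 10888/(9*8) = 151.2 MPa

151.2 MPa


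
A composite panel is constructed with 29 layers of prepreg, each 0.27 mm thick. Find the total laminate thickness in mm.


h = n * t_ply = 29 * 0.27 = 7.83 mm

7.83 mm


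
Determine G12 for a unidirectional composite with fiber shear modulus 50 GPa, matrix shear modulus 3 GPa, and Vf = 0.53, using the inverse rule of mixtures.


1/G12 = Vf/Gf + (1-Vf)/Gm = 0.53/50 + 0.47/3
G12 = 5.98 GPa

5.98 GPa


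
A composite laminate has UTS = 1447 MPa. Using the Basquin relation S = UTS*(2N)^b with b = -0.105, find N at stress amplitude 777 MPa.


N = 0.5 * (S/UTS)^(1/b) = 0.5 * (777/1447)^(1/-0.105) = 186.5740 cycles

186.5740 cycles


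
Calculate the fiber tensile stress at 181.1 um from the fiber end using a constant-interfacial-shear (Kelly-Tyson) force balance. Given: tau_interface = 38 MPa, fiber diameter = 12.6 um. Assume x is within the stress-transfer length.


Force balance: sigma_f * (pi*d^2/4) = tau * (pi*d) * x  ->  sigma_f = 4 * tau * x / d
sigma_f = 4 * 38 * 181.1 / 12.6 = 2184.7 MPa

2184.7 MPa


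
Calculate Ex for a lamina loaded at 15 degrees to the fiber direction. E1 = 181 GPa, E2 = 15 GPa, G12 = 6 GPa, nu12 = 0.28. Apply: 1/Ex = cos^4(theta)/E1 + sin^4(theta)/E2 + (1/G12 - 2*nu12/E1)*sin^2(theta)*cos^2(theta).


cos^4(15) = 0.870513, sin^4(15) = 0.004487, sin^2(15)*cos^2(15) = 0.0625
1/G12 - 2*nu12/E1 = 1/6 - 2*0.28/181 = 0.163573 GPa^-1
1/Ex = 0.870513/181 + 0.004487/15 + 0.163573*0.0625 = 0.0153319 GPa^-1
Ex = 65.22 GPa

65.22 GPa


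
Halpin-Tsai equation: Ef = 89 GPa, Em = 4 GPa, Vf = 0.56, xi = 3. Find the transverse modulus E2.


eta = (Ef/Em - 1)/(Ef/Em + xi) = (22.25 - 1)/(22.25 + 3) = 0.8416
E2 = Em*(1+xi*eta*Vf)/(1-eta*Vf) = 18.26 GPa

18.26 GPa


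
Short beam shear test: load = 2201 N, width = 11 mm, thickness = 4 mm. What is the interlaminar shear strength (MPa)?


ILSS = 3F/(4bh) = 3*2201/(4*11*4) = 37.52 MPa

37.52 MPa


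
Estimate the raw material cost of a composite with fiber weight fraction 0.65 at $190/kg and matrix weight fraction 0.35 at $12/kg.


Cost = cost_f*Wf + cost_m*Wm = 190*0.65 + 12*0.35 = $127.7/kg

$127.7/kg


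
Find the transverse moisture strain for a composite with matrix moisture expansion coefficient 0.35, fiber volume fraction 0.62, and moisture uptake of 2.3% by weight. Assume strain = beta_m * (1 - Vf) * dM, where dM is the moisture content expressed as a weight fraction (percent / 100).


dM = 2.3/100 = 0.023
strain = beta_m * (1-Vf) * dM = 0.35 * 0.38 * 0.023 = 0.003059

0.003059


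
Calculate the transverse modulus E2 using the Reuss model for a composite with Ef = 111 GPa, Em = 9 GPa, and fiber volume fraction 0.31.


1/E2 = Vf/Ef + (1-Vf)/Em = 0.31/111 + 0.69/9
E2 = 12.59 GPa

12.59 GPa


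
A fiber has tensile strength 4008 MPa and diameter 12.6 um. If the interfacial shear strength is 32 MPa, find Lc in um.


Lc = sigma_f * d / (2 * tau_i) = 4008 * 12.6 / (2 * 32) = 789.1 um

789.1 um


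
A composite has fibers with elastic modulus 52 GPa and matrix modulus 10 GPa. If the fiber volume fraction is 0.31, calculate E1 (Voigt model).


E1 = Ef*Vf + Em*(1-Vf) = 52*0.31 + 10*0.69 = 23.02 GPa

23.02 GPa


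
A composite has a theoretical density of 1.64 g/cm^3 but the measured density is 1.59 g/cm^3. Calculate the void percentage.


Void% = (rho_theo - rho_actual)/rho_theo * 100 = (1.64 - 1.59)/1.64 * 100 = 3.05%

3.05%


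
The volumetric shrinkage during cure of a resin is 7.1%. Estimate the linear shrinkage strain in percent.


Linear shrinkage ≈ vol_shrink/3 = 7.1/3 = 2.367%

2.367%


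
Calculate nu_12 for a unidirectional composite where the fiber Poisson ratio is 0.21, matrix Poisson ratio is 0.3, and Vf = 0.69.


nu_12 = nu_f*Vf + nu_m*(1-Vf) = 0.21*0.69 + 0.3*0.31 = 0.2379

0.2379


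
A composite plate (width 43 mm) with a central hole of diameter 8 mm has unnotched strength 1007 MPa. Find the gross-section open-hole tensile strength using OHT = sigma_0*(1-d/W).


OHT = sigma_0*(1-d/W) = 1007*(1-8/43) = 819.7 MPa

819.7 MPa


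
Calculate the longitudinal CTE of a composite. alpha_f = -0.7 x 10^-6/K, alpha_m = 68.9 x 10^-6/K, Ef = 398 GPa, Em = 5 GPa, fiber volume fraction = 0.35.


E1 = Ef*Vf + Em*(1-Vf) = 142.55
alpha_1 = (alpha_f*Ef*Vf + alpha_m*Em*(1-Vf))/E1 = 0.89 x 10^-6/K

0.89 x 10^-6/K


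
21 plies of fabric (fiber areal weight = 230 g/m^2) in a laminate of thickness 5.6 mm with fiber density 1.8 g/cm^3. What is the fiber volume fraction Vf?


Vf = n * FAW / (rho_f * h * 1000) = 21 * 230 / (1.8 * 5.6 * 1000) = 0.4792

0.4792


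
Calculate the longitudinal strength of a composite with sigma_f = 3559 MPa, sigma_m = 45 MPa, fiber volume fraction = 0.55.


sigma_1 = sigma_f*Vf + sigma_m*(1-Vf) = 3559*0.55 + 45*0.45 = 1977.7 MPa

1977.7 MPa


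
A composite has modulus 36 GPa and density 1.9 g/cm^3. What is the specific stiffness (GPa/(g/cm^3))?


Specific stiffness = E/rho = 36/1.9 = 18.9 GPa/(g/cm^3)

18.9 GPa/(g/cm^3)


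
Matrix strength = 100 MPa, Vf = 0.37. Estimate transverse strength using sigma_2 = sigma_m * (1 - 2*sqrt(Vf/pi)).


factor = 1 - 2*sqrt(0.37/pi) = 0.3136
sigma_2 = 100 * 0.3136 = 31.36 MPa

31.36 MPa


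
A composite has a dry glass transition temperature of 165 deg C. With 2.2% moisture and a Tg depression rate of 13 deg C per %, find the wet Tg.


Tg_wet = Tg_dry - k*moisture = 165 - 13*2.2 = 136.4 deg C

136.4 deg C


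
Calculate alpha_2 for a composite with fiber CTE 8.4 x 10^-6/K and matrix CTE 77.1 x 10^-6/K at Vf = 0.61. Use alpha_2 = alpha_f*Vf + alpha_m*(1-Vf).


alpha_2 = alpha_f*Vf + alpha_m*(1-Vf) = 8.4*0.61 + 77.1*0.39 = 35.2 x 10^-6/K

35.2 x 10^-6/K


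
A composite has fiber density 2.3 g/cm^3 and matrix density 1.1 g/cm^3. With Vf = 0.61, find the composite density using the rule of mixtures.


rho_c = rho_f*Vf + rho_m*(1-Vf) = 2.3*0.61 + 1.1*0.39 = 1.832 g/cm^3

1.832 g/cm^3


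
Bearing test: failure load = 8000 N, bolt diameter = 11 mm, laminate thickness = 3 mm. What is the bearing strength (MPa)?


sigma_br = F/(d*h) = 8000/(11*3) = 242.4 MPa

242.4 MPa


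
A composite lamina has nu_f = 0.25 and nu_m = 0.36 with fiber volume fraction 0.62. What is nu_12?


nu_12 = nu_f*Vf + nu_m*(1-Vf) = 0.25*0.62 + 0.36*0.38 = 0.2918

0.2918


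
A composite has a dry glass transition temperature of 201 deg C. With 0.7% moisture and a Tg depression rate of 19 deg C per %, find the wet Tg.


Tg_wet = Tg_dry - k*moisture = 201 - 19*0.7 = 187.7 deg C

187.7 deg C


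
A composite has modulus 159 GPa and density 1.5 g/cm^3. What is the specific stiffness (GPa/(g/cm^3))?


Specific stiffness = E/rho = 159/1.5 = 106.0 GPa/(g/cm^3)

106.0 GPa/(g/cm^3)


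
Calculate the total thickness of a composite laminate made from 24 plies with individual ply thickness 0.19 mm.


h = n * t_ply = 24 * 0.19 = 4.56 mm

4.56 mm


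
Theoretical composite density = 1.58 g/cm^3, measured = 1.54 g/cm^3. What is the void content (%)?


Void% = (rho_theo - rho_actual)/rho_theo * 100 = (1.58 - 1.54)/1.58 * 100 = 2.53%

2.53%


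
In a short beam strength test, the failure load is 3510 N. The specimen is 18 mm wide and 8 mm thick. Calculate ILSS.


ILSS = 3F/(4bh) = 3*3510/(4*18*8) = 18.28 MPa

18.28 MPa


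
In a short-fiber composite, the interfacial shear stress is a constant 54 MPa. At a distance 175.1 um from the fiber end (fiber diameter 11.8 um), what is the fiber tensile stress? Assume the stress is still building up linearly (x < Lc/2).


Force balance: sigma_f * (pi*d^2/4) = tau * (pi*d) * x  ->  sigma_f = 4 * tau * x / d
sigma_f = 4 * 54 * 175.1 / 11.8 = 3205.2 MPa

3205.2 MPa


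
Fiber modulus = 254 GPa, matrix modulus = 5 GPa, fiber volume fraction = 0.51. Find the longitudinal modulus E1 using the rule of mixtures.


E1 = Ef*Vf + Em*(1-Vf) = 254*0.51 + 5*0.49 = 131.99 GPa

131.99 GPa


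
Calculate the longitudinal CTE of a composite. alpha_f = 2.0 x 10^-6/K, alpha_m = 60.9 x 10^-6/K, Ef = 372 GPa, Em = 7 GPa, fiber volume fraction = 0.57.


E1 = Ef*Vf + Em*(1-Vf) = 215.05
alpha_1 = (alpha_f*Ef*Vf + alpha_m*Em*(1-Vf))/E1 = 2.82 x 10^-6/K

2.82 x 10^-6/K


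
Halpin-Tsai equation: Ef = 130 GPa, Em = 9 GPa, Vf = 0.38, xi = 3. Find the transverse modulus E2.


eta = (Ef/Em - 1)/(Ef/Em + xi) = (14.4444 - 1)/(14.4444 + 3) = 0.7707
E2 = Em*(1+xi*eta*Vf)/(1-eta*Vf) = 23.91 GPa

23.91 GPa


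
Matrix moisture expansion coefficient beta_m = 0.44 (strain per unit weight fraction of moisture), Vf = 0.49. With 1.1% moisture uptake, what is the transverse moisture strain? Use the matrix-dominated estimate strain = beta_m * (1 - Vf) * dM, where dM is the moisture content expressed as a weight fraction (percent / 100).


dM = 1.1/100 = 0.011
strain = beta_m * (1-Vf) * dM = 0.44 * 0.51 * 0.011 = 0.0024684

0.0024684


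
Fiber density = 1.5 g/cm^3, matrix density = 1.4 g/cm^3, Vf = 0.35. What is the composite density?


rho_c = rho_f*Vf + rho_m*(1-Vf) = 1.5*0.35 + 1.4*0.65 = 1.435 g/cm^3

1.435 g/cm^3


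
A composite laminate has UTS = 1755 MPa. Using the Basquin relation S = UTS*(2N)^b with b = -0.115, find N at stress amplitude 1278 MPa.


N = 0.5 * (S/UTS)^(1/b) = 0.5 * (1278/1755)^(1/-0.115) = 7.8843 cycles

7.8843 cycles


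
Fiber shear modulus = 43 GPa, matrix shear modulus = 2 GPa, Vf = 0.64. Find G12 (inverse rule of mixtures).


1/G12 = Vf/Gf + (1-Vf)/Gm = 0.64/43 + 0.36/2
G12 = 5.13 GPa

5.13 GPa


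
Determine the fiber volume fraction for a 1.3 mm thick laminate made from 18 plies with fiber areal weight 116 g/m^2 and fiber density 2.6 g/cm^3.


Vf = n * FAW / (rho_f * h * 1000) = 18 * 116 / (2.6 * 1.3 * 1000) = 0.6178

0.6178


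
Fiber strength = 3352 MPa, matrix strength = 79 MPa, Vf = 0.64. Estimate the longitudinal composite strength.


sigma_1 = sigma_f*Vf + sigma_m*(1-Vf) = 3352*0.64 + 79*0.36 = 2173.7 MPa

2173.7 MPa


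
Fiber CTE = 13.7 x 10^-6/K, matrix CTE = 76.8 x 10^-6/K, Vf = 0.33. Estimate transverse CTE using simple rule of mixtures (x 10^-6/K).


alpha_2 = alpha_f*Vf + alpha_m*(1-Vf) = 13.7*0.33 + 76.8*0.67 = 56.0 x 10^-6/K

56.0 x 10^-6/K


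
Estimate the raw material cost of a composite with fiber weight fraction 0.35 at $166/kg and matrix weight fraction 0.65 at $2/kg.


Cost = cost_f*Wf + cost_m*Wm = 166*0.35 + 2*0.65 = $59.4/kg

$59.4/kg


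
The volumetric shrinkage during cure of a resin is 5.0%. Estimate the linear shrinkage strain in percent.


Linear shrinkage ≈ vol_shrink/3 = 5.0/3 = 1.667%

1.667%


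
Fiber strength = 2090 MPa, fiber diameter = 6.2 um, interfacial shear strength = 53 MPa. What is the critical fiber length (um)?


Lc = sigma_f * d / (2 * tau_i) = 2090 * 6.2 / (2 * 53) = 122.2 um

122.2 um


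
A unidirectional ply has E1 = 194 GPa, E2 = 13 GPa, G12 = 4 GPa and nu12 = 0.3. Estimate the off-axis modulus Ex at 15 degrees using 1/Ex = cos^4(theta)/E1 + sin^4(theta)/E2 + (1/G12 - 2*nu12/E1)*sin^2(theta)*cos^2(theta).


cos^4(15) = 0.870513, sin^4(15) = 0.004487, sin^2(15)*cos^2(15) = 0.0625
1/G12 - 2*nu12/E1 = 1/4 - 2*0.3/194 = 0.246907 GPa^-1
1/Ex = 0.870513/194 + 0.004487/13 + 0.246907*0.0625 = 0.0202641 GPa^-1
Ex = 49.35 GPa

49.35 GPa


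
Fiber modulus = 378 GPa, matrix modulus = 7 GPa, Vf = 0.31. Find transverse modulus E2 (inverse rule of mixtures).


1/E2 = Vf/Ef + (1-Vf)/Em = 0.31/378 + 0.69/7
E2 = 10.06 GPa

10.06 GPa


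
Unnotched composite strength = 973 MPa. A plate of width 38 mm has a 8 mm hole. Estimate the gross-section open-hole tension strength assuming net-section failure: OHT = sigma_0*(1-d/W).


OHT = sigma_0*(1-d/W) = 973*(1-8/38) = 768.2 MPa

768.2 MPa


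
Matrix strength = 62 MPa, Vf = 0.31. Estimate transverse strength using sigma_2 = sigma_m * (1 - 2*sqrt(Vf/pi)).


factor = 1 - 2*sqrt(0.31/pi) = 0.3717
sigma_2 = 62 * 0.3717 = 23.05 MPa

23.05 MPa


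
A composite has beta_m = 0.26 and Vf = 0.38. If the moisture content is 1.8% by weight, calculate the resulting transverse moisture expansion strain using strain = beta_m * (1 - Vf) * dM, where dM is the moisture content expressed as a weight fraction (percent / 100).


dM = 1.8/100 = 0.018
strain = beta_m * (1-Vf) * dM = 0.26 * 0.62 * 0.018 = 0.0029016

0.0029016


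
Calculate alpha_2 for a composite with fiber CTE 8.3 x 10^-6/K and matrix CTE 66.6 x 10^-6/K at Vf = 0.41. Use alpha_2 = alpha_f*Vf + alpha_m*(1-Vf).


alpha_2 = alpha_f*Vf + alpha_m*(1-Vf) = 8.3*0.41 + 66.6*0.59 = 42.7 x 10^-6/K

42.7 x 10^-6/K


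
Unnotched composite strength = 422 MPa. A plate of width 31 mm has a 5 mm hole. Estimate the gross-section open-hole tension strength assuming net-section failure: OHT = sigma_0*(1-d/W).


OHT = sigma_0*(1-d/W) = 422*(1-5/31) = 353.9 MPa

353.9 MPa


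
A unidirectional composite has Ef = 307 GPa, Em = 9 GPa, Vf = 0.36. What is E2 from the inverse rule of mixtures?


1/E2 = Vf/Ef + (1-Vf)/Em = 0.36/307 + 0.64/9
E2 = 13.83 GPa

13.83 GPa


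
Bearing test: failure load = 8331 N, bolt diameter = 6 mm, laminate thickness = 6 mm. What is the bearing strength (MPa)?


sigma_br = F/(d*h) = 8331/(6*6) = 231.4 MPa

231.4 MPa


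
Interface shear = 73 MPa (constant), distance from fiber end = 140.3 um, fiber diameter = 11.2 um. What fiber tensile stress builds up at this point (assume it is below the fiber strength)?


Force balance: sigma_f * (pi*d^2/4) = tau * (pi*d) * x  ->  sigma_f = 4 * tau * x / d
sigma_f = 4 * 73 * 140.3 / 11.2 = 3657.8 MPa

3657.8 MPa


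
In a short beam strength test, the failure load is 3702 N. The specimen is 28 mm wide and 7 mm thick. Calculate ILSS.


ILSS = 3F/(4bh) = 3*3702/(4*28*7) = 14.17 MPa

14.17 MPa


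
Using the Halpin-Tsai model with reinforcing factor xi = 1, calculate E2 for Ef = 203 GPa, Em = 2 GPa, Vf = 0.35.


eta = (Ef/Em - 1)/(Ef/Em + xi) = (101.5 - 1)/(101.5 + 1) = 0.9805
E2 = Em*(1+xi*eta*Vf)/(1-eta*Vf) = 4.09 GPa

4.09 GPa


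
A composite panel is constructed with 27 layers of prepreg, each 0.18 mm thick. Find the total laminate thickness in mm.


h = n * t_ply = 27 * 0.18 = 4.86 mm

4.86 mm


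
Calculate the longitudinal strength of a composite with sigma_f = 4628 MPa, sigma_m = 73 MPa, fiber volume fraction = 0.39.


sigma_1 = sigma_f*Vf + sigma_m*(1-Vf) = 4628*0.39 + 73*0.61 = 1849.5 MPa

1849.5 MPa


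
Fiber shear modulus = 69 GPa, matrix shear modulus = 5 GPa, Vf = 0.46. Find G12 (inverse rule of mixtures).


1/G12 = Vf/Gf + (1-Vf)/Gm = 0.46/69 + 0.54/5
G12 = 8.72 GPa

8.72 GPa


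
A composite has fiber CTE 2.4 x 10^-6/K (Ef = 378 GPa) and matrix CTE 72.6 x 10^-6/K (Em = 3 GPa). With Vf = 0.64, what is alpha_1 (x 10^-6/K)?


E1 = Ef*Vf + Em*(1-Vf) = 243.0
alpha_1 = (alpha_f*Ef*Vf + alpha_m*Em*(1-Vf))/E1 = 2.71 x 10^-6/K

2.71 x 10^-6/K


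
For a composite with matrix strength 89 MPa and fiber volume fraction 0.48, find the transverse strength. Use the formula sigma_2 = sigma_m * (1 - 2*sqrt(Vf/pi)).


factor = 1 - 2*sqrt(0.48/pi) = 0.2182
sigma_2 = 89 * 0.2182 = 19.42 MPa

19.42 MPa


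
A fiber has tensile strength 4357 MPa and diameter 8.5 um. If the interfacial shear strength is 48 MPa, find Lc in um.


Lc = sigma_f * d / (2 * tau_i) = 4357 * 8.5 / (2 * 48) = 385.8 um

385.8 um


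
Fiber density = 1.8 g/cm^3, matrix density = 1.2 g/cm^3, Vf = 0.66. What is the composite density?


rho_c = rho_f*Vf + rho_m*(1-Vf) = 1.8*0.66 + 1.2*0.34 = 1.596 g/cm^3

1.596 g/cm^3


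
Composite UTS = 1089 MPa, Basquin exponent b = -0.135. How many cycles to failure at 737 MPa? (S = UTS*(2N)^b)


N = 0.5 * (S/UTS)^(1/b) = 0.5 * (737/1089)^(1/-0.135) = 9.0151 cycles

9.0151 cycles


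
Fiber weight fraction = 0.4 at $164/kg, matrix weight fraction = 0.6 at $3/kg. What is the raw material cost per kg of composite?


Cost = cost_f*Wf + cost_m*Wm = 164*0.4 + 3*0.6 = $67.4/kg

$67.4/kg


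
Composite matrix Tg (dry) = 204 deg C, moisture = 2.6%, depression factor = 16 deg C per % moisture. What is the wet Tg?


Tg_wet = Tg_dry - k*moisture = 204 - 16*2.6 = 162.4 deg C

162.4 deg C


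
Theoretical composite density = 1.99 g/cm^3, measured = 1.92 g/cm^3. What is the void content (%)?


Void% = (rho_theo - rho_actual)/rho_theo * 100 = (1.99 - 1.92)/1.99 * 100 = 3.52%

3.52%


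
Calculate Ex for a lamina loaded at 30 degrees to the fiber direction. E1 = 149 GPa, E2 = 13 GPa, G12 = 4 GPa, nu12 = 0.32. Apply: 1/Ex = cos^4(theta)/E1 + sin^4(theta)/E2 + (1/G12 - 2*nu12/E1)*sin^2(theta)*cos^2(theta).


cos^4(30) = 0.5625, sin^4(30) = 0.0625, sin^2(30)*cos^2(30) = 0.1875
1/G12 - 2*nu12/E1 = 1/4 - 2*0.32/149 = 0.245705 GPa^-1
1/Ex = 0.5625/149 + 0.0625/13 + 0.245705*0.1875 = 0.0546525 GPa^-1
Ex = 18.3 GPa

18.3 GPa


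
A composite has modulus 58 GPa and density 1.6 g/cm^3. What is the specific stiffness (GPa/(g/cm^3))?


Specific stiffness = E/rho = 58/1.6 = 36.3 GPa/(g/cm^3)

36.3 GPa/(g/cm^3)


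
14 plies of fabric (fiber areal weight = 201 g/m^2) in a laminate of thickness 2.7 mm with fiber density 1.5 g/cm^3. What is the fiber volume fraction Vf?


Vf = n * FAW / (rho_f * h * 1000) = 14 * 201 / (1.5 * 2.7 * 1000) = 0.6948

0.6948


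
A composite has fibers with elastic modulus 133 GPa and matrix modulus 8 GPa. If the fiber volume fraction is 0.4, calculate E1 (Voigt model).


E1 = Ef*Vf + Em*(1-Vf) = 133*0.4 + 8*0.6 = 58.0 GPa

58.0 GPa


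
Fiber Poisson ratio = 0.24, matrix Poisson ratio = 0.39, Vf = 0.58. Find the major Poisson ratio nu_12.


nu_12 = nu_f*Vf + nu_m*(1-Vf) = 0.24*0.58 + 0.39*0.42 = 0.303

0.303


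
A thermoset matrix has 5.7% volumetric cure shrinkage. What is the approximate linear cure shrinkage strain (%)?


Linear shrinkage ≈ vol_shrink/3 = 5.7/3 = 1.9%

1.9%


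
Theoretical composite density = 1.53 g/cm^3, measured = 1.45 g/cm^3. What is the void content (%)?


Void% = (rho_theo - rho_actual)/rho_theo * 100 = (1.53 - 1.45)/1.53 * 100 = 5.23%

5.23%


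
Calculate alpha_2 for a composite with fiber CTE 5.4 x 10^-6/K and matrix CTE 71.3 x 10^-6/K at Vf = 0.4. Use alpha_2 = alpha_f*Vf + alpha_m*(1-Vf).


alpha_2 = alpha_f*Vf + alpha_m*(1-Vf) = 5.4*0.4 + 71.3*0.6 = 44.9 x 10^-6/K

44.9 x 10^-6/K


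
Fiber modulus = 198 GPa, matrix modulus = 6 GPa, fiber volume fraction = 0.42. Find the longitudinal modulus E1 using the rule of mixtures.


E1 = Ef*Vf + Em*(1-Vf) = 198*0.42 + 6*0.58 = 86.64 GPa

86.64 GPa


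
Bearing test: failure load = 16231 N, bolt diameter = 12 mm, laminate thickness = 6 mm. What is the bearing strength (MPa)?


sigma_br = F/(d*h) = 16231/(12*6) = 225.4 MPa

225.4 MPa


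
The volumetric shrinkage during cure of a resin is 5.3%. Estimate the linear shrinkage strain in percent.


Linear shrinkage ≈ vol_shrink/3 = 5.3/3 = 1.767%

1.767%


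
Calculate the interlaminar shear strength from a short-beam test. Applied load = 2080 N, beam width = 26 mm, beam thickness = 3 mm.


ILSS = 3F/(4bh) = 3*2080/(4*26*3) = 20.0 MPa

20.0 MPa


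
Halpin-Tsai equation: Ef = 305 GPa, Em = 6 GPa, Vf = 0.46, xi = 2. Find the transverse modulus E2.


eta = (Ef/Em - 1)/(Ef/Em + xi) = (50.8333 - 1)/(50.8333 + 2) = 0.9432
E2 = Em*(1+xi*eta*Vf)/(1-eta*Vf) = 19.8 GPa

19.8 GPa


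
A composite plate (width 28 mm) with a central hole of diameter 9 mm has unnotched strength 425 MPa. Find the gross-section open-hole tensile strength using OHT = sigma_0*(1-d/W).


OHT = sigma_0*(1-d/W) = 425*(1-9/28) = 288.4 MPa

288.4 MPa


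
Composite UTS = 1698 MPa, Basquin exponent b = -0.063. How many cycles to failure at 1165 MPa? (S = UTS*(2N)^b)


N = 0.5 * (S/UTS)^(1/b) = 0.5 * (1165/1698)^(1/-0.063) = 197.6888 cycles

197.6888 cycles


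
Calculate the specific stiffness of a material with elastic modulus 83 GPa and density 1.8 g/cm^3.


Specific stiffness = E/rho = 83/1.8 = 46.1 GPa/(g/cm^3)

46.1 GPa/(g/cm^3)
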